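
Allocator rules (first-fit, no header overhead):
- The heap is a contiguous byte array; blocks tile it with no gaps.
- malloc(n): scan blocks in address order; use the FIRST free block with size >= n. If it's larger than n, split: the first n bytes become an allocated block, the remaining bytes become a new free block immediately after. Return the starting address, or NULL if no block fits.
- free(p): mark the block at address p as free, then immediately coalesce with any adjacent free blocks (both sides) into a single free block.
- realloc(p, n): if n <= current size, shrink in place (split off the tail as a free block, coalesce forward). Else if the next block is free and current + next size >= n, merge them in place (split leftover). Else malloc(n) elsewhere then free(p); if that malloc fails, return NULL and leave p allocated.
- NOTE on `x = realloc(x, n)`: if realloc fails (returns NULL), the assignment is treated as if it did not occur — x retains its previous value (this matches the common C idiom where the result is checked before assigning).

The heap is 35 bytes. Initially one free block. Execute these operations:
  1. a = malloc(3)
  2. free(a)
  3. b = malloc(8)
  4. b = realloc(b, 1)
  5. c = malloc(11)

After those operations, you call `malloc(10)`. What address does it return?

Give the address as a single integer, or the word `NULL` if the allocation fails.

Answer: 12

Derivation:
Op 1: a = malloc(3) -> a = 0; heap: [0-2 ALLOC][3-34 FREE]
Op 2: free(a) -> (freed a); heap: [0-34 FREE]
Op 3: b = malloc(8) -> b = 0; heap: [0-7 ALLOC][8-34 FREE]
Op 4: b = realloc(b, 1) -> b = 0; heap: [0-0 ALLOC][1-34 FREE]
Op 5: c = malloc(11) -> c = 1; heap: [0-0 ALLOC][1-11 ALLOC][12-34 FREE]
malloc(10): first-fit scan over [0-0 ALLOC][1-11 ALLOC][12-34 FREE] -> 12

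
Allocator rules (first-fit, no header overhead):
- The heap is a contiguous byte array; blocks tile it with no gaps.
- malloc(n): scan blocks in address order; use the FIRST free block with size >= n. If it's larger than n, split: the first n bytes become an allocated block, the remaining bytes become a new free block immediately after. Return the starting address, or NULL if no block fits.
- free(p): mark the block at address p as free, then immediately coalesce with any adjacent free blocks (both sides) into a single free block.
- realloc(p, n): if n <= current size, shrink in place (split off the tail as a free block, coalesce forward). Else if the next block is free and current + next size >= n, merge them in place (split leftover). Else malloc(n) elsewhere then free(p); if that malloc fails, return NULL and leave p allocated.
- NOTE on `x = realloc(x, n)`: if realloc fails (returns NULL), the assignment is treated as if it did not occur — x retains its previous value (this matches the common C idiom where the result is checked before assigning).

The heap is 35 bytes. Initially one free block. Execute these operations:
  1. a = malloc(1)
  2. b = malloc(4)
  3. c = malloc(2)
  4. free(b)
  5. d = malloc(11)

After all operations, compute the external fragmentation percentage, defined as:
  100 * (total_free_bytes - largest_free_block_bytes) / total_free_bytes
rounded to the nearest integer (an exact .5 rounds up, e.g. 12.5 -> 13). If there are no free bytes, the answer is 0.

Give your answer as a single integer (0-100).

Answer: 19

Derivation:
Op 1: a = malloc(1) -> a = 0; heap: [0-0 ALLOC][1-34 FREE]
Op 2: b = malloc(4) -> b = 1; heap: [0-0 ALLOC][1-4 ALLOC][5-34 FREE]
Op 3: c = malloc(2) -> c = 5; heap: [0-0 ALLOC][1-4 ALLOC][5-6 ALLOC][7-34 FREE]
Op 4: free(b) -> (freed b); heap: [0-0 ALLOC][1-4 FREE][5-6 ALLOC][7-34 FREE]
Op 5: d = malloc(11) -> d = 7; heap: [0-0 ALLOC][1-4 FREE][5-6 ALLOC][7-17 ALLOC][18-34 FREE]
Free blocks: [4 17] total_free=21 largest=17 -> 100*(21-17)/21 = 400/21 ≈ 19.048 -> rounds to 19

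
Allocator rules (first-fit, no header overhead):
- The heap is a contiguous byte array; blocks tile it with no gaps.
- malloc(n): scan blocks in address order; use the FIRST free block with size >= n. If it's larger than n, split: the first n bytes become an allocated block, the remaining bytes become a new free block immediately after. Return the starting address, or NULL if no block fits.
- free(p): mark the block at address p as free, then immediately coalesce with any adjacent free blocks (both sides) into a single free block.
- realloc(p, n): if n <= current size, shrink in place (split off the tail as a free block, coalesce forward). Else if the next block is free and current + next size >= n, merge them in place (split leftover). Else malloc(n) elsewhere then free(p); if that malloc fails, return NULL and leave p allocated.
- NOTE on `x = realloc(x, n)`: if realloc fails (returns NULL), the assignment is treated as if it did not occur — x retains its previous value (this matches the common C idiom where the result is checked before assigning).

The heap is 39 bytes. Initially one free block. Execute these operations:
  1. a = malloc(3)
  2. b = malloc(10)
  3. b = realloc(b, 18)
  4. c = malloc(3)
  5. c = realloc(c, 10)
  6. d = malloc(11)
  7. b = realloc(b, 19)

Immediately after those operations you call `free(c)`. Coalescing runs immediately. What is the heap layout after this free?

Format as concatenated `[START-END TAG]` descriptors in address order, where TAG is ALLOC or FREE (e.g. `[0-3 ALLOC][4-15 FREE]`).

Answer: [0-2 ALLOC][3-20 ALLOC][21-38 FREE]

Derivation:
Op 1: a = malloc(3) -> a = 0; heap: [0-2 ALLOC][3-38 FREE]
Op 2: b = malloc(10) -> b = 3; heap: [0-2 ALLOC][3-12 ALLOC][13-38 FREE]
Op 3: b = realloc(b, 18) -> b = 3; heap: [0-2 ALLOC][3-20 ALLOC][21-38 FREE]
Op 4: c = malloc(3) -> c = 21; heap: [0-2 ALLOC][3-20 ALLOC][21-23 ALLOC][24-38 FREE]
Op 5: c = realloc(c, 10) -> c = 21; heap: [0-2 ALLOC][3-20 ALLOC][21-30 ALLOC][31-38 FREE]
Op 6: d = malloc(11) -> d = NULL; heap: [0-2 ALLOC][3-20 ALLOC][21-30 ALLOC][31-38 FREE]
Op 7: b = realloc(b, 19) -> NULL (b unchanged); heap: [0-2 ALLOC][3-20 ALLOC][21-30 ALLOC][31-38 FREE]
free(c): c = 21 -> block [21-30 ALLOC]; mark free, coalesce with adjacent free neighbors -> [0-2 ALLOC][3-20 ALLOC][21-38 FREE]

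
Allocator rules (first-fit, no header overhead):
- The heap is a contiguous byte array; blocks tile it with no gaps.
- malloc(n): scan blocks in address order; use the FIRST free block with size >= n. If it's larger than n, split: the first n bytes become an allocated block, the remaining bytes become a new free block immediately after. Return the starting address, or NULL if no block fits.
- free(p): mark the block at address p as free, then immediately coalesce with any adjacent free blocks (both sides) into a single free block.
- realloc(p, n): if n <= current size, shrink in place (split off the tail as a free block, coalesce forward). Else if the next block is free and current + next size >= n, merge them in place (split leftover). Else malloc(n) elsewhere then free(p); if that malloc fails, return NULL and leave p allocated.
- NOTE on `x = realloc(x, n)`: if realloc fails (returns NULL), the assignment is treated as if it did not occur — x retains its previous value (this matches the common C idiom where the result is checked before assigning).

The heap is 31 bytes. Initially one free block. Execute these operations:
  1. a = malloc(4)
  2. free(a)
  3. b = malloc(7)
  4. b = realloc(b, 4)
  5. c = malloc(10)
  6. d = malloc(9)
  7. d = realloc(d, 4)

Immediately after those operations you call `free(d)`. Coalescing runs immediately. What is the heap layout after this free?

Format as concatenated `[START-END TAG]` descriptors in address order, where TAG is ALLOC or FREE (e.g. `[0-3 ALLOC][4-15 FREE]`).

Answer: [0-3 ALLOC][4-13 ALLOC][14-30 FREE]

Derivation:
Op 1: a = malloc(4) -> a = 0; heap: [0-3 ALLOC][4-30 FREE]
Op 2: free(a) -> (freed a); heap: [0-30 FREE]
Op 3: b = malloc(7) -> b = 0; heap: [0-6 ALLOC][7-30 FREE]
Op 4: b = realloc(b, 4) -> b = 0; heap: [0-3 ALLOC][4-30 FREE]
Op 5: c = malloc(10) -> c = 4; heap: [0-3 ALLOC][4-13 ALLOC][14-30 FREE]
Op 6: d = malloc(9) -> d = 14; heap: [0-3 ALLOC][4-13 ALLOC][14-22 ALLOC][23-30 FREE]
Op 7: d = realloc(d, 4) -> d = 14; heap: [0-3 ALLOC][4-13 ALLOC][14-17 ALLOC][18-30 FREE]
free(d): d = 14 -> block [14-17 ALLOC]; mark free, coalesce with adjacent free neighbors -> [0-3 ALLOC][4-13 ALLOC][14-30 FREE]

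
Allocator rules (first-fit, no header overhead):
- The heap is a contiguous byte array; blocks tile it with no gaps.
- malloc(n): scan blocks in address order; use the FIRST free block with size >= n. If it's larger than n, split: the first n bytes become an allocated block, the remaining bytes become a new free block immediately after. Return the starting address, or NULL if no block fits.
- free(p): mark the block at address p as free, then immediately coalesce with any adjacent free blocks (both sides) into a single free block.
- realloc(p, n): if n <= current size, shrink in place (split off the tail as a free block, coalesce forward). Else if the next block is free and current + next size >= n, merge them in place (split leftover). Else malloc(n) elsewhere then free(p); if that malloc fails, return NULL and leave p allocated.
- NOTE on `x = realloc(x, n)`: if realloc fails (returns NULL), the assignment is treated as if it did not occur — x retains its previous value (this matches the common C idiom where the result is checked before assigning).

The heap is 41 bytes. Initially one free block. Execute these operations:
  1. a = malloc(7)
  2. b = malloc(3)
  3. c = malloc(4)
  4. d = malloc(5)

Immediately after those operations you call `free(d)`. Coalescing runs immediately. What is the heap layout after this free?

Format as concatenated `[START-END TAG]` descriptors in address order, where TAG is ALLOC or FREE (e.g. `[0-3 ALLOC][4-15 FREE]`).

Op 1: a = malloc(7) -> a = 0; heap: [0-6 ALLOC][7-40 FREE]
Op 2: b = malloc(3) -> b = 7; heap: [0-6 ALLOC][7-9 ALLOC][10-40 FREE]
Op 3: c = malloc(4) -> c = 10; heap: [0-6 ALLOC][7-9 ALLOC][10-13 ALLOC][14-40 FREE]
Op 4: d = malloc(5) -> d = 14; heap: [0-6 ALLOC][7-9 ALLOC][10-13 ALLOC][14-18 ALLOC][19-40 FREE]
free(d): d = 14 -> block [14-18 ALLOC]; mark free, coalesce with adjacent free neighbors -> [0-6 ALLOC][7-9 ALLOC][10-13 ALLOC][14-40 FREE]

Answer: [0-6 ALLOC][7-9 ALLOC][10-13 ALLOC][14-40 FREE]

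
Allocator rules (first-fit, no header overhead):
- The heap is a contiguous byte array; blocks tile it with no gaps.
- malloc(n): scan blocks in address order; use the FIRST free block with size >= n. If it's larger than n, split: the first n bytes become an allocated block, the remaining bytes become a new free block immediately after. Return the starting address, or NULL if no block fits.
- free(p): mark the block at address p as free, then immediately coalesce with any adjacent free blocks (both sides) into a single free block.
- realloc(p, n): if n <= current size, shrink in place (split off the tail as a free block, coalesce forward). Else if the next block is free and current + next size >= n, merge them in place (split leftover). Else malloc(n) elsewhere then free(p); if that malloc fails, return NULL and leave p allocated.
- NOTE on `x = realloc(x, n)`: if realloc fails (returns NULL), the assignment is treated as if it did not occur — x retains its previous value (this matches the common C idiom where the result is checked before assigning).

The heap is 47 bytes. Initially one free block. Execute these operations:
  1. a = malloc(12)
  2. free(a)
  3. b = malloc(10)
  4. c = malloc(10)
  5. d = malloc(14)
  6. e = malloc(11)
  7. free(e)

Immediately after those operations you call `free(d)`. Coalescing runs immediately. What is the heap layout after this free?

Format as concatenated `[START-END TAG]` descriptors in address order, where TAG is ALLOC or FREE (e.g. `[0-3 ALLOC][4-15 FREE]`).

Answer: [0-9 ALLOC][10-19 ALLOC][20-46 FREE]

Derivation:
Op 1: a = malloc(12) -> a = 0; heap: [0-11 ALLOC][12-46 FREE]
Op 2: free(a) -> (freed a); heap: [0-46 FREE]
Op 3: b = malloc(10) -> b = 0; heap: [0-9 ALLOC][10-46 FREE]
Op 4: c = malloc(10) -> c = 10; heap: [0-9 ALLOC][10-19 ALLOC][20-46 FREE]
Op 5: d = malloc(14) -> d = 20; heap: [0-9 ALLOC][10-19 ALLOC][20-33 ALLOC][34-46 FREE]
Op 6: e = malloc(11) -> e = 34; heap: [0-9 ALLOC][10-19 ALLOC][20-33 ALLOC][34-44 ALLOC][45-46 FREE]
Op 7: free(e) -> (freed e); heap: [0-9 ALLOC][10-19 ALLOC][20-33 ALLOC][34-46 FREE]
free(d): d = 20 -> block [20-33 ALLOC]; mark free, coalesce with adjacent free neighbors -> [0-9 ALLOC][10-19 ALLOC][20-46 FREE]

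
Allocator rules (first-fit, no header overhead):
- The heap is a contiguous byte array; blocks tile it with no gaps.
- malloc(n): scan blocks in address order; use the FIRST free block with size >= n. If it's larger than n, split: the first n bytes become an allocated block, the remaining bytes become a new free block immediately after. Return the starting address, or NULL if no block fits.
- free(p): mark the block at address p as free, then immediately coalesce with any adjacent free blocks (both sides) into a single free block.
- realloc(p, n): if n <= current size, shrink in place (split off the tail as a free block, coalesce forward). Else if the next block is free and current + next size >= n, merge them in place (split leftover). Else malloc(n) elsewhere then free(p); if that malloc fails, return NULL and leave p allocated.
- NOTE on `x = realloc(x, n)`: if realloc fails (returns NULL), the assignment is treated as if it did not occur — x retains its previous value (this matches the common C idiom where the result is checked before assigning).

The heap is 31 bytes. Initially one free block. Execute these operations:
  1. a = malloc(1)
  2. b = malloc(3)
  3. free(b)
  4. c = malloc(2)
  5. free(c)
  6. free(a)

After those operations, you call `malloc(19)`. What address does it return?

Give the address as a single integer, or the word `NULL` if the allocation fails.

Answer: 0

Derivation:
Op 1: a = malloc(1) -> a = 0; heap: [0-0 ALLOC][1-30 FREE]
Op 2: b = malloc(3) -> b = 1; heap: [0-0 ALLOC][1-3 ALLOC][4-30 FREE]
Op 3: free(b) -> (freed b); heap: [0-0 ALLOC][1-30 FREE]
Op 4: c = malloc(2) -> c = 1; heap: [0-0 ALLOC][1-2 ALLOC][3-30 FREE]
Op 5: free(c) -> (freed c); heap: [0-0 ALLOC][1-30 FREE]
Op 6: free(a) -> (freed a); heap: [0-30 FREE]
malloc(19): first-fit scan over [0-30 FREE] -> 0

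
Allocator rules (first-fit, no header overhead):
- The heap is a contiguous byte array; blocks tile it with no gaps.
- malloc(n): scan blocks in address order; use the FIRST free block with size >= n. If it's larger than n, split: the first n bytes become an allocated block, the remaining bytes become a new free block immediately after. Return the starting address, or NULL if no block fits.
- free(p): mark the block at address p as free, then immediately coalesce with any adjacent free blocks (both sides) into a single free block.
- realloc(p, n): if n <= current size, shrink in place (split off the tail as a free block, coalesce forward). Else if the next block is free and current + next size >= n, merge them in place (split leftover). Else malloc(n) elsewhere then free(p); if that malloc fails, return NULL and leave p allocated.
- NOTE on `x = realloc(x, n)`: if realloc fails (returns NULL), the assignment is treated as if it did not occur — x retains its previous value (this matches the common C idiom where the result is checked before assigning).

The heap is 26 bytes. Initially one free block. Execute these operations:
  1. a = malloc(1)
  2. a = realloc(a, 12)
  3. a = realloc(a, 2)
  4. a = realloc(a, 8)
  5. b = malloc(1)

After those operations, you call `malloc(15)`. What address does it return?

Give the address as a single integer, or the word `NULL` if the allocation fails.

Op 1: a = malloc(1) -> a = 0; heap: [0-0 ALLOC][1-25 FREE]
Op 2: a = realloc(a, 12) -> a = 0; heap: [0-11 ALLOC][12-25 FREE]
Op 3: a = realloc(a, 2) -> a = 0; heap: [0-1 ALLOC][2-25 FREE]
Op 4: a = realloc(a, 8) -> a = 0; heap: [0-7 ALLOC][8-25 FREE]
Op 5: b = malloc(1) -> b = 8; heap: [0-7 ALLOC][8-8 ALLOC][9-25 FREE]
malloc(15): first-fit scan over [0-7 ALLOC][8-8 ALLOC][9-25 FREE] -> 9

Answer: 9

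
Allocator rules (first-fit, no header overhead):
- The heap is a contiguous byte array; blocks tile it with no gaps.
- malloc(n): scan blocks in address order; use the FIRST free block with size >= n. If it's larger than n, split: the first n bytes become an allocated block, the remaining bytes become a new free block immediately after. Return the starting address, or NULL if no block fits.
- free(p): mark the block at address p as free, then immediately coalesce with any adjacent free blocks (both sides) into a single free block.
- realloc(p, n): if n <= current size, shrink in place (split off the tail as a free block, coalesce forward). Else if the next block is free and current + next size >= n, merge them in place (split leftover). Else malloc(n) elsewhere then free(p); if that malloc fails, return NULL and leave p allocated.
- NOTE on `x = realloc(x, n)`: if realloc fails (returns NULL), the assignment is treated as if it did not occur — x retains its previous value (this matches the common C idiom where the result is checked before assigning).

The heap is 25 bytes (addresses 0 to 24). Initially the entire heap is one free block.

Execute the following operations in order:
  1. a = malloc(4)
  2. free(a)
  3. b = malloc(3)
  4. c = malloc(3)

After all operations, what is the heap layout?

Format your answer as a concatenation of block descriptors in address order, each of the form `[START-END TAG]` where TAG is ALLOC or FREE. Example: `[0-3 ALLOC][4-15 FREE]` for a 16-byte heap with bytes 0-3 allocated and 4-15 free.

Answer: [0-2 ALLOC][3-5 ALLOC][6-24 FREE]

Derivation:
Op 1: a = malloc(4) -> a = 0; heap: [0-3 ALLOC][4-24 FREE]
Op 2: free(a) -> (freed a); heap: [0-24 FREE]
Op 3: b = malloc(3) -> b = 0; heap: [0-2 ALLOC][3-24 FREE]
Op 4: c = malloc(3) -> c = 3; heap: [0-2 ALLOC][3-5 ALLOC][6-24 FREE]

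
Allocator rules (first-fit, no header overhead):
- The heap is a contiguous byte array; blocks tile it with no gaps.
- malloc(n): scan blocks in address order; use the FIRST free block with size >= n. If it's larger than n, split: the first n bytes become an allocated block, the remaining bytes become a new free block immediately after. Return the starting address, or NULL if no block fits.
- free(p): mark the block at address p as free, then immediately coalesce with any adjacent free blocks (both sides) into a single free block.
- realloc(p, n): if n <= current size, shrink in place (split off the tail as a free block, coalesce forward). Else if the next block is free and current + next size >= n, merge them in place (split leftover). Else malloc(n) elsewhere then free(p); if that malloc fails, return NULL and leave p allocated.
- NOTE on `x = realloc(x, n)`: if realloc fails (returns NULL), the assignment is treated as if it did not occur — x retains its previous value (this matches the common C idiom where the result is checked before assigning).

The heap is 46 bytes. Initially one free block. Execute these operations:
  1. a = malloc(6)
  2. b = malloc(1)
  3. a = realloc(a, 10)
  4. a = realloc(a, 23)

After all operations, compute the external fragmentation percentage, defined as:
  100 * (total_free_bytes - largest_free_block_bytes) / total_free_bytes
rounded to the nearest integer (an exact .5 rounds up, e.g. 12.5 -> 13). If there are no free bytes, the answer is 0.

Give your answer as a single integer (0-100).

Answer: 27

Derivation:
Op 1: a = malloc(6) -> a = 0; heap: [0-5 ALLOC][6-45 FREE]
Op 2: b = malloc(1) -> b = 6; heap: [0-5 ALLOC][6-6 ALLOC][7-45 FREE]
Op 3: a = realloc(a, 10) -> a = 7; heap: [0-5 FREE][6-6 ALLOC][7-16 ALLOC][17-45 FREE]
Op 4: a = realloc(a, 23) -> a = 7; heap: [0-5 FREE][6-6 ALLOC][7-29 ALLOC][30-45 FREE]
Free blocks: [6 16] total_free=22 largest=16 -> 100*(22-16)/22 = 600/22 ≈ 27.273 -> rounds to 27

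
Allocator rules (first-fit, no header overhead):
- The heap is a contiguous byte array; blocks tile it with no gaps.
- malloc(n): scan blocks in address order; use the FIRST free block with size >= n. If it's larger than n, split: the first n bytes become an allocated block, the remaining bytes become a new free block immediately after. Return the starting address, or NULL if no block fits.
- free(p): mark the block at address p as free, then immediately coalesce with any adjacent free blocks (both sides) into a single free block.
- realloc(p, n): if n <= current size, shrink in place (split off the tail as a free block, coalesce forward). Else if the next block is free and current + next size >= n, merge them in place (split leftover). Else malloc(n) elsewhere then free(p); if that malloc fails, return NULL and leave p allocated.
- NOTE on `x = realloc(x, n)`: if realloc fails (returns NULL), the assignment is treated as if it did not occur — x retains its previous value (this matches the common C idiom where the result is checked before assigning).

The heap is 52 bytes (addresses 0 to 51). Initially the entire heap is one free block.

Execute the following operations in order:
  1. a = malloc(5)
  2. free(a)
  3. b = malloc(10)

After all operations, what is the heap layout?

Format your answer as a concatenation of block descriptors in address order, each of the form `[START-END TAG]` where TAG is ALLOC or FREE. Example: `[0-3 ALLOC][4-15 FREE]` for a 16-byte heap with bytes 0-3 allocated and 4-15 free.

Op 1: a = malloc(5) -> a = 0; heap: [0-4 ALLOC][5-51 FREE]
Op 2: free(a) -> (freed a); heap: [0-51 FREE]
Op 3: b = malloc(10) -> b = 0; heap: [0-9 ALLOC][10-51 FREE]

Answer: [0-9 ALLOC][10-51 FREE]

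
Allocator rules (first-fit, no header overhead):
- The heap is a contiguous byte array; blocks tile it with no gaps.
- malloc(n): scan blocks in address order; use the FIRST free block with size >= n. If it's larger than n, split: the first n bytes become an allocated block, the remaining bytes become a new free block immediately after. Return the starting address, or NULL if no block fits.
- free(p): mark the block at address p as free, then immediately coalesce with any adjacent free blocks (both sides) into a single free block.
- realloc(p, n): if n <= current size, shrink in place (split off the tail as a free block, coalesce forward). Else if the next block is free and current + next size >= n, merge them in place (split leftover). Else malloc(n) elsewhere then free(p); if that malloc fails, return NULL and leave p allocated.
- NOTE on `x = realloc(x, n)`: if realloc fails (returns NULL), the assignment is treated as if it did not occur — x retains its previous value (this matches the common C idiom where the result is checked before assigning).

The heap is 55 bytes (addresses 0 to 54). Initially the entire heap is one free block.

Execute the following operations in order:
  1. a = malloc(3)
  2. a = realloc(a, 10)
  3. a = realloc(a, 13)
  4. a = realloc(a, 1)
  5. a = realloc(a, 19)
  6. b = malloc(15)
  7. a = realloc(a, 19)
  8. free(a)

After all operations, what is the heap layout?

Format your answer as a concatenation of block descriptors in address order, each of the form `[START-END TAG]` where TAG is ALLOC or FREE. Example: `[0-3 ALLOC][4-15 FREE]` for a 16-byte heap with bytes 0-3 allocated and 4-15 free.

Op 1: a = malloc(3) -> a = 0; heap: [0-2 ALLOC][3-54 FREE]
Op 2: a = realloc(a, 10) -> a = 0; heap: [0-9 ALLOC][10-54 FREE]
Op 3: a = realloc(a, 13) -> a = 0; heap: [0-12 ALLOC][13-54 FREE]
Op 4: a = realloc(a, 1) -> a = 0; heap: [0-0 ALLOC][1-54 FREE]
Op 5: a = realloc(a, 19) -> a = 0; heap: [0-18 ALLOC][19-54 FREE]
Op 6: b = malloc(15) -> b = 19; heap: [0-18 ALLOC][19-33 ALLOC][34-54 FREE]
Op 7: a = realloc(a, 19) -> a = 0; heap: [0-18 ALLOC][19-33 ALLOC][34-54 FREE]
Op 8: free(a) -> (freed a); heap: [0-18 FREE][19-33 ALLOC][34-54 FREE]

Answer: [0-18 FREE][19-33 ALLOC][34-54 FREE]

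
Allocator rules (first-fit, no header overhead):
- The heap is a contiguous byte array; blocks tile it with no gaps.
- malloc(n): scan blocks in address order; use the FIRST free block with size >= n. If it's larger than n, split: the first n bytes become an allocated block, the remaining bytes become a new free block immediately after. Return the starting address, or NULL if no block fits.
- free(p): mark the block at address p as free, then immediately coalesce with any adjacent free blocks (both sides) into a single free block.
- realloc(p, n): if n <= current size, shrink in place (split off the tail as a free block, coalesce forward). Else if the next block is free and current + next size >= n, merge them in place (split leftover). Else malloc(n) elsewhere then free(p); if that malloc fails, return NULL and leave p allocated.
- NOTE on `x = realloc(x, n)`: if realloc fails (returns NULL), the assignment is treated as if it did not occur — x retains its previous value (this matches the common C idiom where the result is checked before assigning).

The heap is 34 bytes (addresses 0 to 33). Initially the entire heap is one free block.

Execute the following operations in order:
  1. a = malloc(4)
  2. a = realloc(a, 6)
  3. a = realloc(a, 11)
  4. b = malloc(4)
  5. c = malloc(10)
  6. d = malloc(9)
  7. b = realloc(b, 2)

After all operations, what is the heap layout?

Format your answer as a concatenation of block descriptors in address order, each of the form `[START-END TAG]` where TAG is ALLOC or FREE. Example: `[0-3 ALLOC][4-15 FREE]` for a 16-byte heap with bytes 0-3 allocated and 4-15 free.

Op 1: a = malloc(4) -> a = 0; heap: [0-3 ALLOC][4-33 FREE]
Op 2: a = realloc(a, 6) -> a = 0; heap: [0-5 ALLOC][6-33 FREE]
Op 3: a = realloc(a, 11) -> a = 0; heap: [0-10 ALLOC][11-33 FREE]
Op 4: b = malloc(4) -> b = 11; heap: [0-10 ALLOC][11-14 ALLOC][15-33 FREE]
Op 5: c = malloc(10) -> c = 15; heap: [0-10 ALLOC][11-14 ALLOC][15-24 ALLOC][25-33 FREE]
Op 6: d = malloc(9) -> d = 25; heap: [0-10 ALLOC][11-14 ALLOC][15-24 ALLOC][25-33 ALLOC]
Op 7: b = realloc(b, 2) -> b = 11; heap: [0-10 ALLOC][11-12 ALLOC][13-14 FREE][15-24 ALLOC][25-33 ALLOC]

Answer: [0-10 ALLOC][11-12 ALLOC][13-14 FREE][15-24 ALLOC][25-33 ALLOC]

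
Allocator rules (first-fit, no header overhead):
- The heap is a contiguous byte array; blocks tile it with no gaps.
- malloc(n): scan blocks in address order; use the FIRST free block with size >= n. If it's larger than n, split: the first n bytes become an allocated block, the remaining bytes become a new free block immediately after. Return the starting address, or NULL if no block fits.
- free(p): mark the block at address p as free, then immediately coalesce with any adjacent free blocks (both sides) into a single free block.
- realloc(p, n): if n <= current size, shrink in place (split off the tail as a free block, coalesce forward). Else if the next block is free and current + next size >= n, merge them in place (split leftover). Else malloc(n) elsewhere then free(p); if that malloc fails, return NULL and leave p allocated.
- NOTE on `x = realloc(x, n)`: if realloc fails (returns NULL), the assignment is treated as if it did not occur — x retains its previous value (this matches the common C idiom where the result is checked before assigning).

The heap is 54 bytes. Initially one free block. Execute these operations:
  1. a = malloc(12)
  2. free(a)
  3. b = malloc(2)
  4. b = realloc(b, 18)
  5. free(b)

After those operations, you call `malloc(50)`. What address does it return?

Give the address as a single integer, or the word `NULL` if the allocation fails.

Answer: 0

Derivation:
Op 1: a = malloc(12) -> a = 0; heap: [0-11 ALLOC][12-53 FREE]
Op 2: free(a) -> (freed a); heap: [0-53 FREE]
Op 3: b = malloc(2) -> b = 0; heap: [0-1 ALLOC][2-53 FREE]
Op 4: b = realloc(b, 18) -> b = 0; heap: [0-17 ALLOC][18-53 FREE]
Op 5: free(b) -> (freed b); heap: [0-53 FREE]
malloc(50): first-fit scan over [0-53 FREE] -> 0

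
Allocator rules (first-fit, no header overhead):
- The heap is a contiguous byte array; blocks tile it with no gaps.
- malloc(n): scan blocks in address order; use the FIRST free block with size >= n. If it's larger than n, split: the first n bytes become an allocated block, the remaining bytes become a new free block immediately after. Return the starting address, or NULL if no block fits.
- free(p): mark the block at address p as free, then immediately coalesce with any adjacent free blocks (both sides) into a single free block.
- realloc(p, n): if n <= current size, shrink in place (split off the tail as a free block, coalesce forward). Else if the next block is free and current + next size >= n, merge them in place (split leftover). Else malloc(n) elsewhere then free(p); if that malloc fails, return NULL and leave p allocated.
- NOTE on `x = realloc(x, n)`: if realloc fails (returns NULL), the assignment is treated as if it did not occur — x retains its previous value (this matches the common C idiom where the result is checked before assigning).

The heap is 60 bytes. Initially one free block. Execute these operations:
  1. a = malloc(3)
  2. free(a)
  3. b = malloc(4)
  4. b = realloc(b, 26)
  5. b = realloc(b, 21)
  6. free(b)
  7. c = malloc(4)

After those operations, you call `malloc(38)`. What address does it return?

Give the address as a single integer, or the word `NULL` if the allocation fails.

Answer: 4

Derivation:
Op 1: a = malloc(3) -> a = 0; heap: [0-2 ALLOC][3-59 FREE]
Op 2: free(a) -> (freed a); heap: [0-59 FREE]
Op 3: b = malloc(4) -> b = 0; heap: [0-3 ALLOC][4-59 FREE]
Op 4: b = realloc(b, 26) -> b = 0; heap: [0-25 ALLOC][26-59 FREE]
Op 5: b = realloc(b, 21) -> b = 0; heap: [0-20 ALLOC][21-59 FREE]
Op 6: free(b) -> (freed b); heap: [0-59 FREE]
Op 7: c = malloc(4) -> c = 0; heap: [0-3 ALLOC][4-59 FREE]
malloc(38): first-fit scan over [0-3 ALLOC][4-59 FREE] -> 4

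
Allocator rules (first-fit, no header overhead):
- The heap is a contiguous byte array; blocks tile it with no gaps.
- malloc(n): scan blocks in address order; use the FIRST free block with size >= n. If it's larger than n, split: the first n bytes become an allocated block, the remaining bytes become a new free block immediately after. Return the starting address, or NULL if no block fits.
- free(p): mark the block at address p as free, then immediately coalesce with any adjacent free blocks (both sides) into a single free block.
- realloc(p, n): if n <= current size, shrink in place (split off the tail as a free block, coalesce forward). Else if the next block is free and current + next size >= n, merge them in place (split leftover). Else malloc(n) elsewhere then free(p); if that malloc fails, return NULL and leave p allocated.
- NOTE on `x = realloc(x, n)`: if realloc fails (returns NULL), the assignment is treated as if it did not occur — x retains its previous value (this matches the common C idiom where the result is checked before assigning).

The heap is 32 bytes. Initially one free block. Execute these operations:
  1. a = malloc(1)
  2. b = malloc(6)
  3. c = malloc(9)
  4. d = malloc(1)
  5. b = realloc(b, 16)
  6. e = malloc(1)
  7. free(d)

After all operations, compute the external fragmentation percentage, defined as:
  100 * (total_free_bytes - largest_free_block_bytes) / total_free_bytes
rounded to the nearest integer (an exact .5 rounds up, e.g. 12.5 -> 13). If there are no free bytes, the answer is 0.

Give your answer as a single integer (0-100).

Op 1: a = malloc(1) -> a = 0; heap: [0-0 ALLOC][1-31 FREE]
Op 2: b = malloc(6) -> b = 1; heap: [0-0 ALLOC][1-6 ALLOC][7-31 FREE]
Op 3: c = malloc(9) -> c = 7; heap: [0-0 ALLOC][1-6 ALLOC][7-15 ALLOC][16-31 FREE]
Op 4: d = malloc(1) -> d = 16; heap: [0-0 ALLOC][1-6 ALLOC][7-15 ALLOC][16-16 ALLOC][17-31 FREE]
Op 5: b = realloc(b, 16) -> NULL (b unchanged); heap: [0-0 ALLOC][1-6 ALLOC][7-15 ALLOC][16-16 ALLOC][17-31 FREE]
Op 6: e = malloc(1) -> e = 17; heap: [0-0 ALLOC][1-6 ALLOC][7-15 ALLOC][16-16 ALLOC][17-17 ALLOC][18-31 FREE]
Op 7: free(d) -> (freed d); heap: [0-0 ALLOC][1-6 ALLOC][7-15 ALLOC][16-16 FREE][17-17 ALLOC][18-31 FREE]
Free blocks: [1 14] total_free=15 largest=14 -> 100*(15-14)/15 = 100/15 ≈ 6.667 -> rounds to 7

Answer: 7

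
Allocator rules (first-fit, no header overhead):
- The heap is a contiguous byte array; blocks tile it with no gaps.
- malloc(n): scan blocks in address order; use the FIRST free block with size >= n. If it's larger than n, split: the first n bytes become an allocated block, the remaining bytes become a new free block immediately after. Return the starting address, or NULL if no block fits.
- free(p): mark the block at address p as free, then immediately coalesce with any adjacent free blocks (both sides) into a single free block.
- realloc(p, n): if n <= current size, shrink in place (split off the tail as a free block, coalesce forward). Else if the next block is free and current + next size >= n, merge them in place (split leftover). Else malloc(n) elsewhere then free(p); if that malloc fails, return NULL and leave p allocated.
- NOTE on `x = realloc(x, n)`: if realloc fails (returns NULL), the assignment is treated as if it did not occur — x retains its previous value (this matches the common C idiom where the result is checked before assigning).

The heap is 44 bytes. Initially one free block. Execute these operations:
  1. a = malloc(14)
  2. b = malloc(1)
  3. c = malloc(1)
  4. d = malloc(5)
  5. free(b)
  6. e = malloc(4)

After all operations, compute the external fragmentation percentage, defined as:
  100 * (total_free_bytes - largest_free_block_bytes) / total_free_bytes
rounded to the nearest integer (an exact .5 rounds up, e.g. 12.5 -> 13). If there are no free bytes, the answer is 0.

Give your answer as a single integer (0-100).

Op 1: a = malloc(14) -> a = 0; heap: [0-13 ALLOC][14-43 FREE]
Op 2: b = malloc(1) -> b = 14; heap: [0-13 ALLOC][14-14 ALLOC][15-43 FREE]
Op 3: c = malloc(1) -> c = 15; heap: [0-13 ALLOC][14-14 ALLOC][15-15 ALLOC][16-43 FREE]
Op 4: d = malloc(5) -> d = 16; heap: [0-13 ALLOC][14-14 ALLOC][15-15 ALLOC][16-20 ALLOC][21-43 FREE]
Op 5: free(b) -> (freed b); heap: [0-13 ALLOC][14-14 FREE][15-15 ALLOC][16-20 ALLOC][21-43 FREE]
Op 6: e = malloc(4) -> e = 21; heap: [0-13 ALLOC][14-14 FREE][15-15 ALLOC][16-20 ALLOC][21-24 ALLOC][25-43 FREE]
Free blocks: [1 19] total_free=20 largest=19 -> 100*(20-19)/20 = 100/20 = 5

Answer: 5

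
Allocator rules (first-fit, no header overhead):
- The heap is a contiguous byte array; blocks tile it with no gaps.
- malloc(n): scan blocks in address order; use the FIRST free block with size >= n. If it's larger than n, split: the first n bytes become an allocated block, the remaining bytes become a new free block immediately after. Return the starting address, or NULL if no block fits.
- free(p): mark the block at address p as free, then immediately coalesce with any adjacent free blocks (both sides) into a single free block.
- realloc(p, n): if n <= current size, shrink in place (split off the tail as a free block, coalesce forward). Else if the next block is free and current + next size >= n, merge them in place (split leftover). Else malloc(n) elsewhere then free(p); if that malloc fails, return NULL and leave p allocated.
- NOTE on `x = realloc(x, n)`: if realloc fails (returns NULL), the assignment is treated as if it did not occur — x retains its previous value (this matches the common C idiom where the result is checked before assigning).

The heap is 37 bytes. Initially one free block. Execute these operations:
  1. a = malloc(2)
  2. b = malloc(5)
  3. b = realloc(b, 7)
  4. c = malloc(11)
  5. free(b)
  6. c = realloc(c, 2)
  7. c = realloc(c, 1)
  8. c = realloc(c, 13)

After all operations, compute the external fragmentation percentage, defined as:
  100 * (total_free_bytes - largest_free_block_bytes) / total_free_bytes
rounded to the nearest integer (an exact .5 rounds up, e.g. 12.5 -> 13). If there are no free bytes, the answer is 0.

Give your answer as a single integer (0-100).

Answer: 32

Derivation:
Op 1: a = malloc(2) -> a = 0; heap: [0-1 ALLOC][2-36 FREE]
Op 2: b = malloc(5) -> b = 2; heap: [0-1 ALLOC][2-6 ALLOC][7-36 FREE]
Op 3: b = realloc(b, 7) -> b = 2; heap: [0-1 ALLOC][2-8 ALLOC][9-36 FREE]
Op 4: c = malloc(11) -> c = 9; heap: [0-1 ALLOC][2-8 ALLOC][9-19 ALLOC][20-36 FREE]
Op 5: free(b) -> (freed b); heap: [0-1 ALLOC][2-8 FREE][9-19 ALLOC][20-36 FREE]
Op 6: c = realloc(c, 2) -> c = 9; heap: [0-1 ALLOC][2-8 FREE][9-10 ALLOC][11-36 FREE]
Op 7: c = realloc(c, 1) -> c = 9; heap: [0-1 ALLOC][2-8 FREE][9-9 ALLOC][10-36 FREE]
Op 8: c = realloc(c, 13) -> c = 9; heap: [0-1 ALLOC][2-8 FREE][9-21 ALLOC][22-36 FREE]
Free blocks: [7 15] total_free=22 largest=15 -> 100*(22-15)/22 = 700/22 ≈ 31.818 -> rounds to 32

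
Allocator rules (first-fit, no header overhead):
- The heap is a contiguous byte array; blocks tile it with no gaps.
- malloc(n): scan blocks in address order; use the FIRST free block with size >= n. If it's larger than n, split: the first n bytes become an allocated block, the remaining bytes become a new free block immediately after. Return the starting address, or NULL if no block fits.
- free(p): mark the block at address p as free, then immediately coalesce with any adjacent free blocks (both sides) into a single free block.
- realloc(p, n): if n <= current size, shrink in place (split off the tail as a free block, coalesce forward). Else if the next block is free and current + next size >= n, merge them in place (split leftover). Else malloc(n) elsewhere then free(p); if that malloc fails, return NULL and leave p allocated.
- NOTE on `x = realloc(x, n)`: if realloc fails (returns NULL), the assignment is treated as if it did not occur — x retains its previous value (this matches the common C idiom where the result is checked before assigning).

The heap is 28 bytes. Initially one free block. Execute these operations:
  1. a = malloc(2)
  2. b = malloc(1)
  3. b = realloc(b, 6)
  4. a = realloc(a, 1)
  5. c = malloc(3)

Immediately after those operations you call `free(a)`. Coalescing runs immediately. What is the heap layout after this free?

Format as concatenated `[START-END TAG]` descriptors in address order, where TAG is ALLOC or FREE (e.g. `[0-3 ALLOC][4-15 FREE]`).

Answer: [0-1 FREE][2-7 ALLOC][8-10 ALLOC][11-27 FREE]

Derivation:
Op 1: a = malloc(2) -> a = 0; heap: [0-1 ALLOC][2-27 FREE]
Op 2: b = malloc(1) -> b = 2; heap: [0-1 ALLOC][2-2 ALLOC][3-27 FREE]
Op 3: b = realloc(b, 6) -> b = 2; heap: [0-1 ALLOC][2-7 ALLOC][8-27 FREE]
Op 4: a = realloc(a, 1) -> a = 0; heap: [0-0 ALLOC][1-1 FREE][2-7 ALLOC][8-27 FREE]
Op 5: c = malloc(3) -> c = 8; heap: [0-0 ALLOC][1-1 FREE][2-7 ALLOC][8-10 ALLOC][11-27 FREE]
free(a): a = 0 -> block [0-0 ALLOC]; mark free, coalesce with adjacent free neighbors -> [0-1 FREE][2-7 ALLOC][8-10 ALLOC][11-27 FREE]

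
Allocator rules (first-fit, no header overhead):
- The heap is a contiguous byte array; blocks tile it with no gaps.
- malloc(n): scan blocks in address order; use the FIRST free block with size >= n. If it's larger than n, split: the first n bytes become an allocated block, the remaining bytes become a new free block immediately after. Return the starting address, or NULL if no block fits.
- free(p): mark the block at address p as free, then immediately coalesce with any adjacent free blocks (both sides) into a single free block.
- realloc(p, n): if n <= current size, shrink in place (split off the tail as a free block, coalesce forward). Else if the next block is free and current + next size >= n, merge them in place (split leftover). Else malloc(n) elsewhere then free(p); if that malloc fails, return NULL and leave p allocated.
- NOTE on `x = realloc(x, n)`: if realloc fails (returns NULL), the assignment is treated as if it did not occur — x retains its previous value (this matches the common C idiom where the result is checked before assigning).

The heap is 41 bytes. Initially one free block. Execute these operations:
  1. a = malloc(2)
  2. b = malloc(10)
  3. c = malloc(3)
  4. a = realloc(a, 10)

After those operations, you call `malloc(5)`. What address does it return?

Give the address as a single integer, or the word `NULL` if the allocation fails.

Op 1: a = malloc(2) -> a = 0; heap: [0-1 ALLOC][2-40 FREE]
Op 2: b = malloc(10) -> b = 2; heap: [0-1 ALLOC][2-11 ALLOC][12-40 FREE]
Op 3: c = malloc(3) -> c = 12; heap: [0-1 ALLOC][2-11 ALLOC][12-14 ALLOC][15-40 FREE]
Op 4: a = realloc(a, 10) -> a = 15; heap: [0-1 FREE][2-11 ALLOC][12-14 ALLOC][15-24 ALLOC][25-40 FREE]
malloc(5): first-fit scan over [0-1 FREE][2-11 ALLOC][12-14 ALLOC][15-24 ALLOC][25-40 FREE] -> 25

Answer: 25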